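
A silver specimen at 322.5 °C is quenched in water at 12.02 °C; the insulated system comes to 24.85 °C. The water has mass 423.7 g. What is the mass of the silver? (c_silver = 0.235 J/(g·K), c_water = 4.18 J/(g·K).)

m ≈ 325 g

Taking heat into each body as positive, Σ m c ΔT = 0:
m×0.235×(24.85 − 322.5) + 423.7×4.18×(24.85 − 12.02) = 0
-69.95 m = -22723
m = -22723/-69.95 ≈ 324.9 g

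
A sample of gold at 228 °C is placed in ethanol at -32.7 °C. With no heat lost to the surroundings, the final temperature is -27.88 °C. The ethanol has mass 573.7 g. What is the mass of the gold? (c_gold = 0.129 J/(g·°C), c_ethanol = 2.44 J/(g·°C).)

m ≈ 204 g

Conservation of energy gives ΣQ = 0:
m·0.129·(-27.88 − 228) + 573.7·2.44·(-27.88 − (-32.7)) = 0
-33.01 m = -6747.2
m = -6747.2/-33.01 ≈ 204.4 g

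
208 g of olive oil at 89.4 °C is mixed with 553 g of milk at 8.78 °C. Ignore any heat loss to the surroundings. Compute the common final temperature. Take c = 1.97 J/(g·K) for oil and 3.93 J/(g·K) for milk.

T_f ≈ 21.6 °C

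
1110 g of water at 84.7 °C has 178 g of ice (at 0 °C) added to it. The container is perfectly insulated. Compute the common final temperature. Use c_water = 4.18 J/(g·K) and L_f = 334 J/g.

T_f ≈ 62.0 °C

Setting the total heat transfer to zero:
latent heat to melt: 178×334 = 59452; meltwater 0→T: 178×4.18×T = 744.04 T; water: 4639.8(T − 84.7)
5383.8 T = 392991 − 59452 = 333539
T ≈ 61.95 °C — above 0 °C, consistent with complete melting.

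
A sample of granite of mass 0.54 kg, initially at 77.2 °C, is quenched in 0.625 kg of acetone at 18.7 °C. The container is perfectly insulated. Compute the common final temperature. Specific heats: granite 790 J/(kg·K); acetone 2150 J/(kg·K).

T_f ≈ 32.8 °C

T_f = Σ m_i c_i T_i / Σ m_i c_i:
T_f = (426.6*77.2 + 1343.8*18.7) / (426.6 + 1343.8)
    = 58062 / 1770.3 ≈ 32.80 °C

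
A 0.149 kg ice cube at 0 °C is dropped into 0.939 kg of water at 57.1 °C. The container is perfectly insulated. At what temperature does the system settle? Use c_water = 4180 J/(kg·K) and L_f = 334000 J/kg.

T_f ≈ 38.3 °C

Taking heat into each body as positive, Σ m c ΔT = 0:
latent heat to melt: 0.149·334000 = 49766
  meltwater 0→T: 0.149·4180·T = 622.82 T
  water: 3925(T − 57.1)
4547.8 T = 224119 − 49766 = 174353
T ≈ 38.34 °C — above 0 °C, consistent with complete melting.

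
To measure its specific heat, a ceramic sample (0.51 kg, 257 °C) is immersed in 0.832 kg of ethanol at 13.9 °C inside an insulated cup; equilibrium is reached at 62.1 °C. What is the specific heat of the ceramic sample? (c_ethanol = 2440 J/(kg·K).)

c ≈ 984 J/(kg·K)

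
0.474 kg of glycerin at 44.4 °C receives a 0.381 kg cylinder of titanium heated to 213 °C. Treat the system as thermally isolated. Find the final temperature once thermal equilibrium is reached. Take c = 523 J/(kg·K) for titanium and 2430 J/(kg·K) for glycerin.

T_f ≈ 69.3 °C

Conservation of energy gives ΣQ = 0:
0.381×523×(T − 213) + 0.474×2430×(T − 44.4) = 0
(199.26 + 1151.8) T = 199.26×213 + 1151.8×44.4
T ≈ 69.27 °C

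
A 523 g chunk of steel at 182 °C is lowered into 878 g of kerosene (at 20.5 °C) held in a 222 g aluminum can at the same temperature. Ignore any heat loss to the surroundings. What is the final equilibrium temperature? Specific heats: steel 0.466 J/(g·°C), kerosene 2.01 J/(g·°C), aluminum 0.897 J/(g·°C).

T_f ≈ 38.3 °C

Setting the total heat transfer to zero:
523*0.466*(T − 182) + 878*2.01*(T − 20.5) + 222*0.897*(T − 20.5) = 0
243.72(T − 182) + 1764.8(T − 20.5) + 199.13(T − 20.5) = 0
(243.72 + 1764.8 + 199.13) T = 243.72*182 + 1764.8*20.5 + 199.13*20.5
T = 84617 / 2207.6 = 38.3 °C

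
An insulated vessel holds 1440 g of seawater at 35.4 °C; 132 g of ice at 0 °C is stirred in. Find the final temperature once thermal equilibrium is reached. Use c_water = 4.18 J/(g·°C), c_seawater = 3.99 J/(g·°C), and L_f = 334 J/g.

T_f ≈ 25.3 °C

Sum of m c ΔT and latent-heat terms is zero:
melt ice: 132×334 = 44088; meltwater 0→T: 132×4.18×T = 551.76 T; seawater cools: 1440×3.99×(T − 35.4) = 5745.6(T − 35.4)
6297.4 T = 203394 − 44088 = 159306
T ≈ 25.30 °C — above 0 °C, consistent with complete melting.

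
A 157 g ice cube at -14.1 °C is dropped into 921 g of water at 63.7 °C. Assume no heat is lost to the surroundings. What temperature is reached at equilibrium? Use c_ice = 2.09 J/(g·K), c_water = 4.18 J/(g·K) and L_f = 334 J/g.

T_f ≈ 41.8 °C

Energy balance with sensible and latent terms:
ice -14.1→0 °C: 157·2.09·14.1 = 4626.6
  fusion: m_ice L_f = 157·334 = 52438
  warm the meltwater: 656.26 T
  water: 3849.8(T − 63.7)
4506 T = 245231 − 57065 = 188166
T ≈ 41.76 °C (positive, so assuming full melt was valid).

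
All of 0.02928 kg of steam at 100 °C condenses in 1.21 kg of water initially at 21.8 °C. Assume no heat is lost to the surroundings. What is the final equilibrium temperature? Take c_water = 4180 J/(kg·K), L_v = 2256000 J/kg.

Setting the total heat transfer to zero:
steam→water at 100 °C releases m L_v = 0.02928·2256000 = 66056
  condensed water 100 °C→T: 122.39(T − 100)
  original water: 5057.8(T − 21.8)
5180.2 T = 66056 + 12239 + 110260 = 188555
T ≈ 36.40 °C, under the boiling point, so the assumption holds.

T_f ≈ 36.4 °C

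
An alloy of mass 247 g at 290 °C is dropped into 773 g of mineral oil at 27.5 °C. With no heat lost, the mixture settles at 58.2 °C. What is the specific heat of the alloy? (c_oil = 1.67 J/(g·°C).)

c ≈ 0.692 J/(g·°C)

Conservation of energy gives ΣQ = 0:
247·c·(58.2 − 290) + 773·1.67·(58.2 − 27.5) = 0
-57255 c = -39631
c = -39631/-57255 ≈ 0.6922 J/(g·°C)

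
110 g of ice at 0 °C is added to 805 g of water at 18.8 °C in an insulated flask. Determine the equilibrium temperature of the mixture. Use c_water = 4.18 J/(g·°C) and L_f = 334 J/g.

Conservation of energy gives ΣQ = 0:
fusion: m_ice L_f = 110×334 = 36740
  meltwater 0→T: 110×4.18×T = 459.8 T
  water cools: 805×4.18×(T − 18.8) = 3364.9(T − 18.8)
3824.7 T = 63260 − 36740 = 26520
T ≈ 6.93 °C. Since T > 0 °C, the all-ice-melts assumption holds.

T_f ≈ 6.9 °C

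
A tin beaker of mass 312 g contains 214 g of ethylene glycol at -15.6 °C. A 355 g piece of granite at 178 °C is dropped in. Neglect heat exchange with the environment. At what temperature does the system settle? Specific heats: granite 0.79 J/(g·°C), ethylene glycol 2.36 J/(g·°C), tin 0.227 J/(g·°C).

T_f ≈ 47.8 °C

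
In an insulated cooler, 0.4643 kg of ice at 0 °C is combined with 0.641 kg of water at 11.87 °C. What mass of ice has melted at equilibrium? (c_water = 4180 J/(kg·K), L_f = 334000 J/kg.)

Water can give up m c ΔT = 0.641·4180·11.87 = 31804 J before reaching 0 °C.
To melt every bit of ice: 0.4643·334000 = 155076 J.
Since 31804 < 155076 J, not all the ice melts; equilibrium is at 0 °C.
m_melted·334000 = 31804  ⇒  m_melted ≈ 0.09522 kg.

m_melted ≈ 0.0952 kg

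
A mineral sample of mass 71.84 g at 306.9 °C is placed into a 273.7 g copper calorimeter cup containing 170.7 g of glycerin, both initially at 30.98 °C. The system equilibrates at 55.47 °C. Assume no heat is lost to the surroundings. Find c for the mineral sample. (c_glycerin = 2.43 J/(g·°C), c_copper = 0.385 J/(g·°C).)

c ≈ 0.705 J/(g·°C)

Setting the total heat transfer to zero:
71.84×c×(55.47 − 306.9) + 170.7×2.43×(55.47 − 30.98) + 273.7×0.385×(55.47 − 30.98) = 0
-18063 c = -12739
c = -12739/-18063 ≈ 0.7053 J/(g·°C)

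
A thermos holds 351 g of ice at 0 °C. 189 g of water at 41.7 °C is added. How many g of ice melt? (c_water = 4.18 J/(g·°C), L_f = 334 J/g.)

Cooling the water to 0 °C releases 189×4.18×41.7 = 32944 J.
Melting all 351 g of ice would need 351×334 = 117234 J.
Since 32944 < 117234 J, not all the ice melts; equilibrium is at 0 °C.
Mass melted = 32944/334 ≈ 98.63 g.

m_melted ≈ 98.6 g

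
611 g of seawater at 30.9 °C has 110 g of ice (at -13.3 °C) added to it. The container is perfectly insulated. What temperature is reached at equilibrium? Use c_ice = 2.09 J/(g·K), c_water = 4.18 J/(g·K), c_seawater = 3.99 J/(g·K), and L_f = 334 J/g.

T_f ≈ 12.3 °C

Energy conservation, ΣQ = 0:
ice -13.3→0 °C: 110×2.09×13.3 = 3057.7
  melt ice: 110×334 = 36740
  warm the meltwater: 459.8 T
  seawater: 2437.9(T − 30.9)
2897.7 T = 75331 − 39798 = 35533
T ≈ 12.26 °C — above 0 °C, consistent with complete melting.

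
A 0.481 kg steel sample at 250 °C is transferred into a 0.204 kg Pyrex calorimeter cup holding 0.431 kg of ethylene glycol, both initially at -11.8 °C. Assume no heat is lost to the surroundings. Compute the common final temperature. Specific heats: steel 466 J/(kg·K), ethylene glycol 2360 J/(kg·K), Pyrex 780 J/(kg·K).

Heat gained plus heat lost sum to zero:
0.481·466·(T − 250) + 0.431·2360·(T − (-11.8)) + 0.204·780·(T − (-11.8)) = 0
(224.15 + 1017.2 + 159.12) T = 224.15·250 + 1017.2·(-11.8) + 159.12·(-11.8)
T = 42156 / 1400.4 = 30.1 °C

T_f ≈ 30.1 °C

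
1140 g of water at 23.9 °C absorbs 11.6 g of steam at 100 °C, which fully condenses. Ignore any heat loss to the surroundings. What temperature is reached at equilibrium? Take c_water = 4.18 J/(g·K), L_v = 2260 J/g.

Net heat exchanged in the isolated system is zero:
latent heat released on condensation: 11.6×2260 = 26216
  condensate cools 100→T: 11.6×4.18×(T − 100) = 48.49(T − 100)
  water warms: 1140×4.18×(T − 23.9) = 4765.2(T − 23.9)
4813.7 T = 26216 + 4848.8 + 113888 = 144953
T ≈ 30.11 °C (< 100 °C, so full condensation is consistent).

T_f ≈ 30.1 °C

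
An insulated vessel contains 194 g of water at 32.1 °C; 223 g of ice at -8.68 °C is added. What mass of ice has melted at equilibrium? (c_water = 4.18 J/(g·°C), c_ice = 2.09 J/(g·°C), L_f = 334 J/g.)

Heat available from the water dropping to 0 °C: 194×4.18×32.1 = 26031 J.
Of that, 223×2.09×8.68 = 4045.5 J goes to bring the ice to 0 °C, leaving 21985 J.
Fully melting the ice requires m_ice L_f = 223×334 = 74482 J.
21985 J < 74482 J, so only part of the ice melts and the system sits at 0 °C.
Mass melted = 21985/334 ≈ 65.82 g.

m_melted ≈ 65.8 g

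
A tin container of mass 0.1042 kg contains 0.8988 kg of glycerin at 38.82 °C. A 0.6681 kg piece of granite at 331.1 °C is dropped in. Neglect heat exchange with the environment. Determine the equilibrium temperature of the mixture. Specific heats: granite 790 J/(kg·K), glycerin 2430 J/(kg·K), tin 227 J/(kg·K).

With ΣQ=0 the equilibrium temperature is the m·c-weighted mean:
T_f = (527.8×331.1 + 2184.1×38.82 + 23.65×38.82) / (527.8 + 2184.1 + 23.65)
    = 260459 / 2735.5 ≈ 95.21 °C

T_f ≈ 95.2 °C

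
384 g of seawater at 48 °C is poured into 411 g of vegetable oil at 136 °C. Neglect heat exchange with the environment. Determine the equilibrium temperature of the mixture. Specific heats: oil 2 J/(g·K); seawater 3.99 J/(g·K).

T_f ≈ 78.7 °C

Setting the total heat transfer to zero:
411*2*(T − 136) + 384*3.99*(T − 48) = 0
822(T − 136) + 1532.2(T − 48) = 0
(822 + 1532.2) T = 822*136 + 1532.2*48
T = 185336 / 2354.2 = 78.7 °C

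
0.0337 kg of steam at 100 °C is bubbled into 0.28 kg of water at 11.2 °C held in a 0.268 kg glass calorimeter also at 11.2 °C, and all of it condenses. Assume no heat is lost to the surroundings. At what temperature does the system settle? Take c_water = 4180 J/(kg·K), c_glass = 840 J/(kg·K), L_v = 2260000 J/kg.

Sum of m c ΔT and latent-heat terms is zero:
condense steam: −0.0337×2260000 = −76162
  condensed water 100 °C→T: 140.87(T − 100)
  original water: 1170.4(T − 11.2)
  cup: 225.12(T − 11.2)
1536.4 T = 76162 + 14087 + 15630 = 105878
T ≈ 68.91 °C, under the boiling point, so the assumption holds.

T_f ≈ 68.9 °C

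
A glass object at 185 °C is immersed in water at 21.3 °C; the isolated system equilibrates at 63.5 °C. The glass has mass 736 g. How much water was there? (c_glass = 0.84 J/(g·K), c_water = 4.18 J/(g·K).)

m ≈ 426 g

|Q_glass| = |Q_water|:
736·0.84·(185 − 63.5) = m·4.18·(63.5 − 21.3)
176.4 m = 75116  ⇒  m ≈ 425.8 g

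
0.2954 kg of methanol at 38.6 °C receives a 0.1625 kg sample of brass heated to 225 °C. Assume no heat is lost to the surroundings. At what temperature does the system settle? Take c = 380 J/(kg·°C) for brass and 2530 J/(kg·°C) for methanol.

T_f ≈ 52.8 °C

T_f is the heat-capacity-weighted average of the initial temperatures:
T_f = (61.75*225 + 747.36*38.6) / (61.75 + 747.36)
    = 42742 / 809.11 ≈ 52.83 °C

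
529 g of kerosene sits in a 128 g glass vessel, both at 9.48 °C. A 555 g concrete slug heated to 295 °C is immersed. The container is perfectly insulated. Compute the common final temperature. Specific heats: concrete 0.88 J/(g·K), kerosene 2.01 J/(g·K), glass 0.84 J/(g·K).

T_f ≈ 93.5 °C

Conservation of energy gives ΣQ = 0:
555*0.88*(T − 295) + 529*2.01*(T − 9.48) + 128*0.84*(T − 9.48) = 0
488.4(T − 295) + 1063.3(T − 9.48) + 107.52(T − 9.48) = 0
1659.2 T = 155177
T ≈ 93.52 °C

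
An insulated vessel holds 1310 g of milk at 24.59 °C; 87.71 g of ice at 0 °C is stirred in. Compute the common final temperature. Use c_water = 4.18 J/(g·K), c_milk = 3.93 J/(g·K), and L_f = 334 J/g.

Setting the total heat transfer to zero:
fusion: m_ice L_f = 87.71·334 = 29295; warm the meltwater: 366.63 T; milk: 5148.3(T − 24.59)
5514.9 T = 126597 − 29295 = 97302
T ≈ 17.64 °C (positive, so assuming full melt was valid).

T_f ≈ 17.6 °C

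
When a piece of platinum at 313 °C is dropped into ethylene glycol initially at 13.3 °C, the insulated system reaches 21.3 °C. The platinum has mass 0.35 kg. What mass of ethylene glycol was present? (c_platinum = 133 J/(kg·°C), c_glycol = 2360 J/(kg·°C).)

m ≈ 0.719 kg

Heat gained plus heat lost sum to zero:
0.35·133·(21.3 − 313) + m·2360·(21.3 − 13.3) = 0
18880 m = 13579
m = 13579/18880 ≈ 0.7192 kg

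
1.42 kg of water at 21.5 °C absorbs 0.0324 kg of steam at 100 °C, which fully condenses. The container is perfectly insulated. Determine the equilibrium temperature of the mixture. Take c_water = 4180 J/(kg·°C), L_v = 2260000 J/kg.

Sum of m c ΔT and latent-heat terms is zero:
condense steam: −0.0324×2260000 = −73224; condensate cools 100→T: 0.0324×4180×(T − 100) = 135.43(T − 100); original water: 5935.6(T − 21.5)
6071 T = 73224 + 13543 + 127615 = 214383
T ≈ 35.31 °C — below 100 °C, confirming all the steam condensed.

T_f ≈ 35.3 °C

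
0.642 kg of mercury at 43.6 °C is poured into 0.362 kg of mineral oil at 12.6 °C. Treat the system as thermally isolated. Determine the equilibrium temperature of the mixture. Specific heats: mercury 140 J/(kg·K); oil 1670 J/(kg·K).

T_f ≈ 16.6 °C

Net heat exchanged in the isolated system is zero:
0.642×140×(T − 43.6) + 0.362×1670×(T − 12.6) = 0
694.42 T = 11536
T = 11536 / 694.42 = 16.6 °C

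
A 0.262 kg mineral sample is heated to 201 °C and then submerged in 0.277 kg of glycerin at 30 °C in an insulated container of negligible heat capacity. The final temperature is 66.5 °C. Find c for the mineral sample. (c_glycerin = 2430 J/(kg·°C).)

Let T be the final temperature. ΣQ_i = 0:
0.262·c·(66.5 − 201) + 0.277·2430·(66.5 − 30) = 0
-35.24 c = -24569
c = -24569/-35.24 ≈ 697.2 J/(kg·°C)

c ≈ 697 J/(kg·°C)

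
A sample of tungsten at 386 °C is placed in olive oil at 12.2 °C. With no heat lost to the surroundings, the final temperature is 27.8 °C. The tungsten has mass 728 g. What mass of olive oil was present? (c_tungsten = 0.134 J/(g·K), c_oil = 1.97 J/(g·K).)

m ≈ 1140 g

|Q_tungsten| = |Q_oil|:
728×0.134×(386 − 27.8) = m×1.97×(27.8 − 12.2)
30.73 m = 34943  ⇒  m ≈ 1137 g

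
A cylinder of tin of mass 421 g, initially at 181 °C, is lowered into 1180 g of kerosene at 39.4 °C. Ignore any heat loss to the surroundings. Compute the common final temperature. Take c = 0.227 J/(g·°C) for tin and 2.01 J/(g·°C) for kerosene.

Conservation of energy gives ΣQ = 0:
421×0.227×(T − 181) + 1180×2.01×(T − 39.4) = 0
95.57(T − 181) + 2371.8(T − 39.4) = 0
2467.4 T = 110747
T = 110747 / 2467.4 = 44.9 °C

T_f ≈ 44.9 °C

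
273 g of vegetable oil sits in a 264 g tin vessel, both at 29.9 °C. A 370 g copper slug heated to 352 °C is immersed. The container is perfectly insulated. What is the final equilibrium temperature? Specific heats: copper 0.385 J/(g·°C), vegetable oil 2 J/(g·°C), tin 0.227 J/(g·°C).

Setting the total heat transfer to zero:
370·0.385·(T − 352) + 273·2·(T − 29.9) + 264·0.227·(T − 29.9) = 0
(142.45 + 546 + 59.93) T = 142.45·352 + 546·29.9 + 59.93·29.9
T ≈ 91.21 °C

T_f ≈ 91.2 °C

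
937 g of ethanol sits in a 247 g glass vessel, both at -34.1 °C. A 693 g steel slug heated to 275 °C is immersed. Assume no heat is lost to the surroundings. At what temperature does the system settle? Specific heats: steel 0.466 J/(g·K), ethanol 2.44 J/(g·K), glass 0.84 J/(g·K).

T_f ≈ 1.3 °C

With ΣQ=0 the equilibrium temperature is the m·c-weighted mean:
T_f = (322.94·275 + 2286.3·(-34.1) + 207.48·(-34.1)) / (322.94 + 2286.3 + 207.48)
    = 3770.7 / 2816.7 ≈ 1.34 °C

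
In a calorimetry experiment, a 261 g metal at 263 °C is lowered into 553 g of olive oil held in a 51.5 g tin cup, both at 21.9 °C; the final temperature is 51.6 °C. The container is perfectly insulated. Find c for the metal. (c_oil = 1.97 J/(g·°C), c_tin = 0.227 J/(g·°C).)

c ≈ 0.593 J/(g·°C)

Energy conservation, ΣQ = 0:
261·c·(51.6 − 263) + 553·1.97·(51.6 − 21.9) + 51.5·0.227·(51.6 − 21.9) = 0
-55175 c = -32703
c = -32703/-55175 ≈ 0.5927 J/(g·°C)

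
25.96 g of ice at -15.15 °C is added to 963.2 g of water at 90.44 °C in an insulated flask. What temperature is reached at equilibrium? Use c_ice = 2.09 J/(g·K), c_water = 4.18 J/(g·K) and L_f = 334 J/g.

T_f ≈ 85.8 °C

Net heat exchanged in the isolated system is zero:
warm ice to 0 °C: 25.96·2.09·(0 − (-15.15)) = 821.98
  melt ice: 25.96·334 = 8670.6
  meltwater 0→T: 25.96·4.18·T = 108.51 T
  water: 4026.2(T − 90.44)
4134.7 T = 364127 − 9492.6 = 354635
T ≈ 85.77 °C — above 0 °C, consistent with complete melting.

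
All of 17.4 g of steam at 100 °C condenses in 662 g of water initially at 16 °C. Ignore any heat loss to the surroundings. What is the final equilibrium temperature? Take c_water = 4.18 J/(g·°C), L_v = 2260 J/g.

T_f ≈ 32.0 °C

Heat gained plus heat lost sum to zero:
condense steam: −17.4·2260 = −39324; condensate cools 100→T: 17.4·4.18·(T − 100) = 72.73(T − 100); original water: 2767.2(T − 16)
2839.9 T = 39324 + 7273.2 + 44275 = 90872
T ≈ 32.00 °C — below 100 °C, confirming all the steam condensed.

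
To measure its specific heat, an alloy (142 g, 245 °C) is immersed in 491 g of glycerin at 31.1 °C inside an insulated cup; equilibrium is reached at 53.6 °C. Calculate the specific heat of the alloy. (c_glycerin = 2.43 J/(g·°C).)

Let T be the final temperature. ΣQ_i = 0:
142×c×(53.6 − 245) + 491×2.43×(53.6 − 31.1) = 0
-27179 c = -26845
c = -26845/-27179 ≈ 0.9877 J/(g·°C)

c ≈ 0.988 J/(g·°C)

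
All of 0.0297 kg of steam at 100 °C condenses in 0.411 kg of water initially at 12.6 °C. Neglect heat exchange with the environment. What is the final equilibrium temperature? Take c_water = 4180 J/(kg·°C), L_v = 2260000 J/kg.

Net heat exchanged in the isolated system is zero:
latent heat released on condensation: 0.0297·2260000 = 67122; condensed water 100 °C→T: 124.15(T − 100); original water: 1718(T − 12.6)
1842.1 T = 67122 + 12415 + 21647 = 101183
T ≈ 54.93 °C (< 100 °C, so full condensation is consistent).

T_f ≈ 54.9 °C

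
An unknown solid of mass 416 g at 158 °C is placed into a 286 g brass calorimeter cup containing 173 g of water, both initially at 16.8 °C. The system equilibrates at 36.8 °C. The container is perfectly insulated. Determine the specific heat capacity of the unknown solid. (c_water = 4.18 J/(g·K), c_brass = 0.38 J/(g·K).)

Setting the total heat transfer to zero:
416×c×(36.8 − 158) + 173×4.18×(36.8 − 16.8) + 286×0.38×(36.8 − 16.8) = 0
-50419 c = -16636
c = -16636/-50419 ≈ 0.33 J/(g·K)

c ≈ 0.33 J/(g·K)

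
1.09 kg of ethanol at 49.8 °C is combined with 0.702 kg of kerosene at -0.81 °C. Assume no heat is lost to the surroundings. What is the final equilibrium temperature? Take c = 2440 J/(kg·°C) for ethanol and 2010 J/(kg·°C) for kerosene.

T_f ≈ 32.3 °C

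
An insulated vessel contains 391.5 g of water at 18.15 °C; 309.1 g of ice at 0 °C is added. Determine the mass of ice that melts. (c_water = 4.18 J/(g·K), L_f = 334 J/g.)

m_melted ≈ 88.9 g

Heat available from the water dropping to 0 °C: 391.5·4.18·18.15 = 29702 J.
Fully melting the ice requires m_ice L_f = 309.1·334 = 103239 J.
Since 29702 < 103239 J, not all the ice melts; equilibrium is at 0 °C.
Mass melted = 29702/334 ≈ 88.93 g.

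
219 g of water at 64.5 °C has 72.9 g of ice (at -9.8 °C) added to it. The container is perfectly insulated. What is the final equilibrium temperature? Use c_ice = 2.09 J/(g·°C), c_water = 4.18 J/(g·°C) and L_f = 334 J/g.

Taking heat into each body as positive, Σ m c ΔT = 0:
warm ice to 0 °C: 72.9·2.09·(0 − (-9.8)) = 1493.1; melt ice: 72.9·334 = 24349; warm the meltwater: 304.72 T; water cools: 219·4.18·(T − 64.5) = 915.42(T − 64.5)
1220.1 T = 59045 − 25842 = 33203
T ≈ 27.21 °C. Since T > 0 °C, the all-ice-melts assumption holds.

T_f ≈ 27.2 °C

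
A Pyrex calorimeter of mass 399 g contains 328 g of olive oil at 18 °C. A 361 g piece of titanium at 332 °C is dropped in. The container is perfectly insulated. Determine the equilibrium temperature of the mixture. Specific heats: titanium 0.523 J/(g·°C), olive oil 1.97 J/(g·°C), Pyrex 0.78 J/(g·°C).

Energy conservation, ΣQ = 0:
361×0.523×(T − 332) + 328×1.97×(T − 18) + 399×0.78×(T − 18) = 0
188.8(T − 332) + 646.16(T − 18) + 311.22(T − 18) = 0
1146.2 T = 79915
T ≈ 69.72 °C

T_f ≈ 69.7 °C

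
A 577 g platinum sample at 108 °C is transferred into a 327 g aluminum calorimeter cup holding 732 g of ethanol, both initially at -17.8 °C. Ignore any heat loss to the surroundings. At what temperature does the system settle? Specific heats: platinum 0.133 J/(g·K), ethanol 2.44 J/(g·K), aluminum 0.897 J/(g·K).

Heat gained plus heat lost sum to zero:
577*0.133*(T − 108) + 732*2.44*(T − (-17.8)) + 327*0.897*(T − (-17.8)) = 0
2156.1 T = -28725
T = -28725/2156.1 ≈ -13.32 °C

T_f ≈ -13.3 °C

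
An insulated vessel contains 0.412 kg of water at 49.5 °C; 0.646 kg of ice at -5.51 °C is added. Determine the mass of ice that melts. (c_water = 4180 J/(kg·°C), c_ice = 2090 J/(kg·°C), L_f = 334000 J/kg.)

m_melted ≈ 0.233 kg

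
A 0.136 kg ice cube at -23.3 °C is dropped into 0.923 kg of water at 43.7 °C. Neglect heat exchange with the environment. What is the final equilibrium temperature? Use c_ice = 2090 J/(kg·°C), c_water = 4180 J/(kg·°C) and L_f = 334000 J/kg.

T_f ≈ 26.3 °C

Setting the total heat transfer to zero:
warm ice to 0 °C: 0.136·2090·(0 − (-23.3)) = 6622.8; melt ice: 0.136·334000 = 45424; warm the meltwater: 568.48 T; water cools: 0.923·4180·(T − 43.7) = 3858.1(T − 43.7)
4426.6 T = 168601 − 52047 = 116554
T ≈ 26.33 °C. Since T > 0 °C, the all-ice-melts assumption holds.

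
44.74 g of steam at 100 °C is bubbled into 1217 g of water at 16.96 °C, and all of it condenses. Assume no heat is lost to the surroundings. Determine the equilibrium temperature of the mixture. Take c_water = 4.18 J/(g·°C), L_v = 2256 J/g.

T_f ≈ 39.0 °C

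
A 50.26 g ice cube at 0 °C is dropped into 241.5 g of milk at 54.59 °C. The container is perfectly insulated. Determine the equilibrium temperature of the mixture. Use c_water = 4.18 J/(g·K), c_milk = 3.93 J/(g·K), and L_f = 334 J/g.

T_f ≈ 30.2 °C

Conservation of energy gives ΣQ = 0:
melt ice: 50.26·334 = 16787
  meltwater 0→T: 50.26·4.18·T = 210.09 T
  milk: 949.1(T − 54.59)
1159.2 T = 51811 − 16787 = 35024
T ≈ 30.21 °C — above 0 °C, consistent with complete melting.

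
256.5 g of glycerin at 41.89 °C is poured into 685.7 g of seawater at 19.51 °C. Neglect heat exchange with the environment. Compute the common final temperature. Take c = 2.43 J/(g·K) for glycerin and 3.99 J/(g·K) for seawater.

T_f ≈ 23.7 °C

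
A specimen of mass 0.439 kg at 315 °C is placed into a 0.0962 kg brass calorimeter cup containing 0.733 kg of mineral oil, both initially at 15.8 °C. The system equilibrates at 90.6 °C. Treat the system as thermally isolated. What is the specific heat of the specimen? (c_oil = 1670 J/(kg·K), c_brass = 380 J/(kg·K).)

Setting the total heat transfer to zero:
0.439·c·(90.6 − 315) + 0.733·1670·(90.6 − 15.8) + 0.0962·380·(90.6 − 15.8) = 0
-98.51 c = -94298
c = -94298/-98.51 ≈ 957.2 J/(kg·K)

c ≈ 957 J/(kg·K)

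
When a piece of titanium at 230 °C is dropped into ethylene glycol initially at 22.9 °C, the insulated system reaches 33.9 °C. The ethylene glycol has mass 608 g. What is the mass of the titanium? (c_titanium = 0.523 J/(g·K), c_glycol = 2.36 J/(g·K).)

Setting the total heat transfer to zero:
m×0.523×(33.9 − 230) + 608×2.36×(33.9 − 22.9) = 0
-102.56 m = -15784
m = -15784/-102.56 ≈ 153.9 g

m ≈ 154 g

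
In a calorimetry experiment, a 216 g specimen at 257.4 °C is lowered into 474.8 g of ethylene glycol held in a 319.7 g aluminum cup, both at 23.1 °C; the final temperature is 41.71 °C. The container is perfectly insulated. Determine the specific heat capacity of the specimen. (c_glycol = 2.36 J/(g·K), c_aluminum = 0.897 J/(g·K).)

c ≈ 0.562 J/(g·K)

Let T be the final temperature. ΣQ_i = 0:
216·c·(41.71 − 257.4) + 474.8·2.36·(41.71 − 23.1) + 319.7·0.897·(41.71 − 23.1) = 0
-46589 c = -26190
c = -26190/-46589 ≈ 0.5621 J/(g·K)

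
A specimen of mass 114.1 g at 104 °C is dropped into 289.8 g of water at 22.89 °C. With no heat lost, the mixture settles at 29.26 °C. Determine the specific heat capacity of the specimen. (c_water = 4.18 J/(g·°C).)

c ≈ 0.905 J/(g·°C)

Setting the total heat transfer to zero:
114.1×c×(29.26 − 104) + 289.8×4.18×(29.26 − 22.89) = 0
-8527.8 c = -7716.4
c = -7716.4/-8527.8 ≈ 0.9048 J/(g·°C)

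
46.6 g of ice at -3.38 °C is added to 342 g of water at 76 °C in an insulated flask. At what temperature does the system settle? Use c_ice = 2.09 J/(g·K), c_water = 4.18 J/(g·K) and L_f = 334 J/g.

Energy conservation, ΣQ = 0:
warm ice to 0 °C: 46.6×2.09×(0 − (-3.38)) = 329.19; latent heat to melt: 46.6×334 = 15564; meltwater 0→T: 46.6×4.18×T = 194.79 T; water cools: 342×4.18×(T − 76) = 1429.6(T − 76)
1624.3 T = 108647 − 15894 = 92753
T ≈ 57.10 °C — above 0 °C, consistent with complete melting.

T_f ≈ 57.1 °C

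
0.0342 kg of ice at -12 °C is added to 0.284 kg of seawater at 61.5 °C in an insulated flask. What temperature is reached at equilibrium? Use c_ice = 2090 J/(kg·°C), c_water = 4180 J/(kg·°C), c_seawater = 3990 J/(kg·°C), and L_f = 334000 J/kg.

T_f ≈ 45.0 °C

Heat gained plus heat lost sum to zero:
warm ice to 0 °C: 0.0342×2090×(0 − (-12)) = 857.74; latent heat to melt: 0.0342×334000 = 11423; meltwater 0→T: 0.0342×4180×T = 142.96 T; seawater: 1133.2(T − 61.5)
1276.1 T = 69689 − 12281 = 57409
T ≈ 44.99 °C. Since T > 0 °C, the all-ice-melts assumption holds.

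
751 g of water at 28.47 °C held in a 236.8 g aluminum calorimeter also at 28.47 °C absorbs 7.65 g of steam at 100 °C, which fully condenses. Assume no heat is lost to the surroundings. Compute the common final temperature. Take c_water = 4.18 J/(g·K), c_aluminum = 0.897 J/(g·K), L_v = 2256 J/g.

T_f ≈ 34.2 °C

Sum of m c ΔT and latent-heat terms is zero:
latent heat released on condensation: 7.65×2256 = 17258; condensate cools 100→T: 7.65×4.18×(T − 100) = 31.98(T − 100); original water: 3139.2(T − 28.47); aluminum cup: 236.8×0.897×(T − 28.47) = 212.41(T − 28.47)
3383.6 T = 17258 + 3197.7 + 95420 = 115876
T ≈ 34.25 °C, under the boiling point, so the assumption holds.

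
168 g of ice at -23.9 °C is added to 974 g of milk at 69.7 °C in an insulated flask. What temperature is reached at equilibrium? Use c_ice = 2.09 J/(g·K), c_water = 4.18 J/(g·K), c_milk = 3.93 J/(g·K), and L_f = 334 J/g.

Energy conservation, ΣQ = 0:
warm ice to 0 °C: 168·2.09·(0 − (-23.9)) = 8391.8; latent heat to melt: 168·334 = 56112; warm the meltwater: 702.24 T; milk: 3827.8(T − 69.7)
4530.1 T = 266799 − 64504 = 202295
T ≈ 44.66 °C (positive, so assuming full melt was valid).

T_f ≈ 44.7 °C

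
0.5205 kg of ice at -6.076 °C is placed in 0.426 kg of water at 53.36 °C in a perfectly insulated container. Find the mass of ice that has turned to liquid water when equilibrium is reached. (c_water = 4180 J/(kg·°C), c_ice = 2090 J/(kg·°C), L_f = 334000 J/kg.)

Cooling the water to 0 °C releases 0.426×4180×53.36 = 95017 J.
Warming the ice to 0 °C takes 0.5205×2090×6.076 = 6609.7 J, leaving 88407 J for melting.
To melt every bit of ice: 0.5205×334000 = 173847 J.
88407 J < 173847 J, so only part of the ice melts and the system sits at 0 °C.
m_melt = 88407 / L_f = 0.2647 kg.

m_melted ≈ 0.265 kg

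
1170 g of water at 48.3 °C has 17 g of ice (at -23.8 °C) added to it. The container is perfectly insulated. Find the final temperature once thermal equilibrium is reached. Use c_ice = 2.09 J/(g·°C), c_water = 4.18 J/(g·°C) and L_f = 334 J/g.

Energy balance with sensible and latent terms:
ice -23.8→0 °C: 17×2.09×23.8 = 845.61
  melt ice: 17×334 = 5678
  warm the meltwater: 71.06 T
  water: 4890.6(T − 48.3)
4961.7 T = 236216 − 6523.6 = 229692
T ≈ 46.29 °C — above 0 °C, consistent with complete melting.

T_f ≈ 46.3 °C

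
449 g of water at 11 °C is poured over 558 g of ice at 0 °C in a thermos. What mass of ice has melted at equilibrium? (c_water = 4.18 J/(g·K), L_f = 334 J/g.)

m_melted ≈ 61.8 g

Water can give up m c ΔT = 449·4.18·11 = 20645 J before reaching 0 °C.
Melting all 558 g of ice would need 558·334 = 186372 J.
Since 20645 < 186372 J, not all the ice melts; equilibrium is at 0 °C.
Mass melted = 20645/334 ≈ 61.81 g.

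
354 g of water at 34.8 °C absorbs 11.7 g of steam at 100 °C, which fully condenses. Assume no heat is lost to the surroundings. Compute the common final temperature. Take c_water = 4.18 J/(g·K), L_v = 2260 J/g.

T_f ≈ 54.2 °C

Net heat exchanged in the isolated system is zero:
steam→water at 100 °C releases m L_v = 11.7×2260 = 26442
  condensed water 100 °C→T: 48.91(T − 100)
  original water: 1479.7(T − 34.8)
1528.6 T = 26442 + 4890.6 + 51494 = 82827
T ≈ 54.18 °C, under the boiling point, so the assumption holds.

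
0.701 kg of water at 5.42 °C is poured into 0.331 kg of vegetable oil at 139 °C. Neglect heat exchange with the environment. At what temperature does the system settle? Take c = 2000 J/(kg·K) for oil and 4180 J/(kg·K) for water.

Set heat shed by the hot body equal to heat absorbed by the cold body:
0.331×2000×(139 − T) = 0.701×4180×(T − 5.42)
662(139 − T) = 2930.2(T − 5.42)
3592.2 T = 107900  ⇒  T ≈ 30.04 °C

T_f ≈ 30.0 °C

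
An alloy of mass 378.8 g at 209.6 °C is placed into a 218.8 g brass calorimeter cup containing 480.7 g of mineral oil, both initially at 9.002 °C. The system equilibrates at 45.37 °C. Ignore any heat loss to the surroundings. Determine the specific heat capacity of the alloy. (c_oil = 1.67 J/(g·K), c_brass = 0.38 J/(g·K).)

c ≈ 0.518 J/(g·K)

Energy conservation, ΣQ = 0:
378.8·c·(45.37 − 209.6) + 480.7·1.67·(45.37 − 9.002) + 218.8·0.38·(45.37 − 9.002) = 0
-62210 c = -32219
c = -32219/-62210 ≈ 0.5179 J/(g·K)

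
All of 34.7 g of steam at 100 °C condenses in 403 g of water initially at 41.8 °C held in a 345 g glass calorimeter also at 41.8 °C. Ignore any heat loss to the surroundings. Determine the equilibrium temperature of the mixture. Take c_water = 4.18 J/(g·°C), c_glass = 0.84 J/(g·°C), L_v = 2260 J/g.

T_f ≈ 82.8 °C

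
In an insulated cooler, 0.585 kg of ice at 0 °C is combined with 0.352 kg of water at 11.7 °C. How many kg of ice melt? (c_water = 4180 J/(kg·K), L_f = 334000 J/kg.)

m_melted ≈ 0.0515 kg

Water can give up m c ΔT = 0.352×4180×11.7 = 17215 J before reaching 0 °C.
Fully melting the ice requires m_ice L_f = 0.585×334000 = 195390 J.
That's not enough to melt it all — equilibrium is at 0 °C with ice remaining.
Mass melted = 17215/334000 ≈ 0.05154 kg.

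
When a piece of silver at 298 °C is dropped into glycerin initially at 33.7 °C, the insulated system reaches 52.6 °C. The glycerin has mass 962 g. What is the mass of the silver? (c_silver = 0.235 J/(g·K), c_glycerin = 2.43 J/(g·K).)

m ≈ 766 g

Conservation of energy gives ΣQ = 0:
m·0.235·(52.6 − 298) + 962·2.43·(52.6 − 33.7) = 0
-57.67 m = -44182
m = -44182/-57.67 ≈ 766.1 g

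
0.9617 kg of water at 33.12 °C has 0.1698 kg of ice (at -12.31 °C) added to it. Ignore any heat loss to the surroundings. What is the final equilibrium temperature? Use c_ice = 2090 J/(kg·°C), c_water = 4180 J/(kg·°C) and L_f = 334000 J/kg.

T_f ≈ 15.2 °C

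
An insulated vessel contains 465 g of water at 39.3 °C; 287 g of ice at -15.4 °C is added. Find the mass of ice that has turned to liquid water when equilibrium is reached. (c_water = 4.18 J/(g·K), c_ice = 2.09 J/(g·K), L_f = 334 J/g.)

Heat available from the water dropping to 0 °C: 465×4.18×39.3 = 76387 J.
Of that, 287×2.09×15.4 = 9237.4 J goes to bring the ice to 0 °C, leaving 67150 J.
Melting all 287 g of ice would need 287×334 = 95858 J.
Since 67150 < 95858 J, not all the ice melts; equilibrium is at 0 °C.
m_melt = 67150 / L_f = 201 g.

m_melted ≈ 201 g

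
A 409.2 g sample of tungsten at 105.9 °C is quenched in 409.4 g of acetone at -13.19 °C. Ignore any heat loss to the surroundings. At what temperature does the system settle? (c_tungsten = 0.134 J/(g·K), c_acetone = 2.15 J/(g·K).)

T_f ≈ -6.2 °C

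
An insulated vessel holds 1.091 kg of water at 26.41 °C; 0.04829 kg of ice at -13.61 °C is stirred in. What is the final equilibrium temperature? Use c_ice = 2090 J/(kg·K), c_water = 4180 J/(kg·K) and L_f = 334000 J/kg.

T_f ≈ 21.6 °C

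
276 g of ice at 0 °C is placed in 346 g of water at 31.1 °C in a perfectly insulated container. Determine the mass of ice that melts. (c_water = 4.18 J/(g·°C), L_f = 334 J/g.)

m_melted ≈ 135 g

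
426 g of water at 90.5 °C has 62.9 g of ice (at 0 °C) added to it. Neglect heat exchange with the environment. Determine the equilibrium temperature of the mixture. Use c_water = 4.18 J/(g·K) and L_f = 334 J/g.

Energy conservation, ΣQ = 0:
melt ice: 62.9·334 = 21009
  warm the meltwater: 262.92 T
  water: 1780.7(T − 90.5)
2043.6 T = 161152 − 21009 = 140143
T ≈ 68.58 °C. Since T > 0 °C, the all-ice-melts assumption holds.

T_f ≈ 68.6 °C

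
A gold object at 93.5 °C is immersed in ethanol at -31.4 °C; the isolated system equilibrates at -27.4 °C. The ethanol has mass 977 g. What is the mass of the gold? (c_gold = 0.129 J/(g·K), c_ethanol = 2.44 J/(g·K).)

m ≈ 611 g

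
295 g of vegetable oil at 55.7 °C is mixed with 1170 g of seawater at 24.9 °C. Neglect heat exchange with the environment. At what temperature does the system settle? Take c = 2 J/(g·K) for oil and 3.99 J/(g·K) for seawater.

|Q_oil| = |Q_seawater|:
295·2·(55.7 − T) = 1170·3.99·(T − 24.9)
590(55.7 − T) = 4668.3(T − 24.9)
5258.3 T = 149104  ⇒  T ≈ 28.36 °C

T_f ≈ 28.4 °C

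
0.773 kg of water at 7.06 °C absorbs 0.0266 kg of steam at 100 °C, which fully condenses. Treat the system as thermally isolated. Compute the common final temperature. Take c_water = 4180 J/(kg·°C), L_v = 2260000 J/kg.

Sum of m c ΔT and latent-heat terms is zero:
latent heat released on condensation: 0.0266×2260000 = 60116
  condensate cools 100→T: 0.0266×4180×(T − 100) = 111.19(T − 100)
  original water: 3231.1(T − 7.06)
3342.3 T = 60116 + 11119 + 22812 = 94047
T ≈ 28.14 °C, under the boiling point, so the assumption holds.

T_f ≈ 28.1 °C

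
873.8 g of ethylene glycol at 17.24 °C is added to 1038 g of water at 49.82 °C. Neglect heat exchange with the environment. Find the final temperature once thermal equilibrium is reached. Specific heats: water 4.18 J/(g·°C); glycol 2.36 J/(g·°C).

Heat lost by the water equals heat gained by the glycol:
1038×4.18×(49.82 − T) = 873.8×2.36×(T − 17.24)
4338.8(49.82 − T) = 2062.2(T − 17.24)
6401 T = 251713  ⇒  T ≈ 39.32 °C

T_f ≈ 39.3 °C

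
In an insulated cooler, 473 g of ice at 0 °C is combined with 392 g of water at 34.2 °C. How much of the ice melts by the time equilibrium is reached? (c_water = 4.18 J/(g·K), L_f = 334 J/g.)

Cooling the water to 0 °C releases 392·4.18·34.2 = 56039 J.
Fully melting the ice requires m_ice L_f = 473·334 = 157982 J.
56039 J < 157982 J, so only part of the ice melts and the system sits at 0 °C.
m_melted·334 = 56039  ⇒  m_melted ≈ 167.8 g.

m_melted ≈ 168 g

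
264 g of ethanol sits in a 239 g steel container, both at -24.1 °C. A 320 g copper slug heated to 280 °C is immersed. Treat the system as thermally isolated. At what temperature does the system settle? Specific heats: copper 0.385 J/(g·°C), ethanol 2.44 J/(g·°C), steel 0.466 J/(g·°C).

T_f ≈ 18.5 °C

T_f is the heat-capacity-weighted average of the initial temperatures:
T_f = (123.2×280 + 644.16×(-24.1) + 111.37×(-24.1)) / (123.2 + 644.16 + 111.37)
    = 16288 / 878.73 ≈ 18.54 °C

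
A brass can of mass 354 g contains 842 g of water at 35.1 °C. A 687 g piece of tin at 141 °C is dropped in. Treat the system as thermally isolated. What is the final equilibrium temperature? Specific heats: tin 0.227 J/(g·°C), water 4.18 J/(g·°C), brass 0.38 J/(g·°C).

T_f ≈ 39.4 °C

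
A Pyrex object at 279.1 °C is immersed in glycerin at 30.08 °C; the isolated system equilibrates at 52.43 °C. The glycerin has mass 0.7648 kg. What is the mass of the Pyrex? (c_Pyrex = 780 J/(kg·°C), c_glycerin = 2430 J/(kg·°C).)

Heat gained plus heat lost sum to zero:
m·780·(52.43 − 279.1) + 0.7648·2430·(52.43 − 30.08) = 0
-176803 m = -41537
m = -41537/-176803 ≈ 0.2349 kg

m ≈ 0.235 kg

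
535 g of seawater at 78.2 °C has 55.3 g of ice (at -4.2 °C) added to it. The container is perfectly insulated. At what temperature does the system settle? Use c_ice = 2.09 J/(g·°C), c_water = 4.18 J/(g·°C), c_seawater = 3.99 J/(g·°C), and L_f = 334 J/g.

Let T be the final temperature. ΣQ_i = 0:
warm ice to 0 °C: 55.3·2.09·(0 − (-4.2)) = 485.42; latent heat to melt: 55.3·334 = 18470; meltwater 0→T: 55.3·4.18·T = 231.15 T; seawater: 2134.7(T − 78.2)
2365.8 T = 166930 − 18956 = 147974
T ≈ 62.55 °C (positive, so assuming full melt was valid).

T_f ≈ 62.5 °C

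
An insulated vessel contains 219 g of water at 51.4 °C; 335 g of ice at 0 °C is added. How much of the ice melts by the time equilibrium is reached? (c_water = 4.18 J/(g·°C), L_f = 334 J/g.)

Water can give up m c ΔT = 219×4.18×51.4 = 47053 J before reaching 0 °C.
Melting all 335 g of ice would need 335×334 = 111890 J.
That's not enough to melt it all — equilibrium is at 0 °C with ice remaining.
m_melt = 47053 / L_f = 140.9 g.

m_melted ≈ 141 g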